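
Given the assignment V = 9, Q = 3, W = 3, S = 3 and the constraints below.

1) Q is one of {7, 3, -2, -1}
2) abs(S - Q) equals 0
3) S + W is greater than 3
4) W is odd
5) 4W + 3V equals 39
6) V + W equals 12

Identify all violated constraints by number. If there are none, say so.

1) Q = 3 is in {7, 3, -2, -1} — holds.
2) abs(3 - 3) = 0 — holds.
3) S + W = 3 + 3 = 6; 6 > 3 — holds.
4) W = 3 is odd — holds.
5) 4W + 3V = 4(3) + 3(9) = 39 — holds.
6) V + W = 9 + 3 = 12 — holds.

All constraints are satisfied.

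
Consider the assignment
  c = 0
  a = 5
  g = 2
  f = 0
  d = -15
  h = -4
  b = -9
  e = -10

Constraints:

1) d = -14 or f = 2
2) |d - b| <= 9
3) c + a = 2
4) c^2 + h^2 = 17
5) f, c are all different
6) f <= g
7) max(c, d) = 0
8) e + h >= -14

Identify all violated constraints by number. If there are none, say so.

1) d = -15 ≠ -14 and f = 0 ≠ 2; both disjuncts false — violated.
2) |-15 - (-9)| = 6; 6 ≤ 9 — satisfied.
3) c + a = 0 + 5 = 5, not 2 — violated.
4) c^2 + h^2 = 0^2 + (-4)^2 = 0 + 16 = 16, not 17 — violated.
5) f = c = 0, not all different — violated.
6) f = 0, g = 2; 0 ≤ 2 — satisfied.
7) max(0, -15) = 0 — satisfied.
8) e + h = -10 + (-4) = -14; -14 ≥ -14 — satisfied.

The assignment fails constraints 1, 3, 4, 5.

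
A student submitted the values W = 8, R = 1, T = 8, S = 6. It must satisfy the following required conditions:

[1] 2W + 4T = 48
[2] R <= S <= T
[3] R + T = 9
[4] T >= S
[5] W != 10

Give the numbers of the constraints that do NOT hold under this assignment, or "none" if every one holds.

[1] 2W + 4T = 2(8) + 4(8) = 48  ✓
[2] values 1 <= 6 <= 8  ✓
[3] R + T = 1 + 8 = 9  ✓
[4] T = 8, S = 6; 8 ≥ 6  ✓
[5] W = 8, and 8 ≠ 10  ✓

The assignment satisfies every constraint.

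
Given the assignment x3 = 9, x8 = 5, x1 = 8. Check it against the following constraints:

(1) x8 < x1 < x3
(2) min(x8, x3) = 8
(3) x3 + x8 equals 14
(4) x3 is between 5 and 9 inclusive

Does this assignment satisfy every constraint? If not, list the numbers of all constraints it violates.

(1) values 5 < 8 < 9  ✓
(2) min(5, 9) = 5, not 8  ✗
(3) x3 + x8 = 9 + 5 = 14  ✓
(4) x3 = 9 lies in [5, 9]  ✓

Violated: 2.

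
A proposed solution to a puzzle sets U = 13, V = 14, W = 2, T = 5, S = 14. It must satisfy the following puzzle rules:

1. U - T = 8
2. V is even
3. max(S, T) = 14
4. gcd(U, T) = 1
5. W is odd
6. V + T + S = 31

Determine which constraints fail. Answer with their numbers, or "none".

The assignment fails constraints 5, 6.

1. U - T = 13 - 5 = 8 — satisfied.
2. V = 14 is even — satisfied.
3. max(14, 5) = 14 — satisfied.
4. gcd(13, 5) = 1 — satisfied.
5. W = 2 is even — violated.
6. V + T + S = 14 + 5 + 14 = 33, not 31 — violated.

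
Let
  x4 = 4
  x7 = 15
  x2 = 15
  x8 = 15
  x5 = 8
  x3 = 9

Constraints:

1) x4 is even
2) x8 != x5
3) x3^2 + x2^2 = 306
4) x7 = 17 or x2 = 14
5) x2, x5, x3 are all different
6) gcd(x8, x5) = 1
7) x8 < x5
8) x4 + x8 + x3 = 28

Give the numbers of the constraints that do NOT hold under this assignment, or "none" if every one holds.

1) x4 = 4 is even  holds
2) x8 = 15, x5 = 8; distinct  holds
3) x3^2 + x2^2 = 9^2 + 15^2 = 81 + 225 = 306  holds
4) x7 = 15 ≠ 17 and x2 = 15 ≠ 14; both disjuncts false  fails
5) values 15, 8, 9 are pairwise distinct  holds
6) gcd(15, 8) = 1  holds
7) x8 = 15, x5 = 8; 15 ≥ 8 (want <)  fails
8) x4 + x8 + x3 = 4 + 15 + 9 = 28  holds

Constraints 4 and 7 are violated.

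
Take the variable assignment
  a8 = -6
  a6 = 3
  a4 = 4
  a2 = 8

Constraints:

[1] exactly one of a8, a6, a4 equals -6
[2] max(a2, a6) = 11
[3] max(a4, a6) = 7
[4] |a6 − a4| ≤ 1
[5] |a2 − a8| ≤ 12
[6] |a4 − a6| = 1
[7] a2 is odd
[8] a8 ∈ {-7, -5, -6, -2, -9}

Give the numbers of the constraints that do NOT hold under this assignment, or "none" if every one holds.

[1] a8=-6, a6=3, a4=4; 1 of them equals -6 — satisfied.
[2] max(8, 3) = 8, not 11 — violated.
[3] max(4, 3) = 4, not 7 — violated.
[4] |3 − 4| = 1; 1 ≤ 1 — satisfied.
[5] |8 − (-6)| = 14; 14 > 12, exceeds bound 12 — violated.
[6] |4 − 3| = 1 — satisfied.
[7] a2 = 8 is even — violated.
[8] a8 = -6 is in {-7, -5, -6, -2, -9} — satisfied.

Constraints 2, 3, 5, and 7 do not hold.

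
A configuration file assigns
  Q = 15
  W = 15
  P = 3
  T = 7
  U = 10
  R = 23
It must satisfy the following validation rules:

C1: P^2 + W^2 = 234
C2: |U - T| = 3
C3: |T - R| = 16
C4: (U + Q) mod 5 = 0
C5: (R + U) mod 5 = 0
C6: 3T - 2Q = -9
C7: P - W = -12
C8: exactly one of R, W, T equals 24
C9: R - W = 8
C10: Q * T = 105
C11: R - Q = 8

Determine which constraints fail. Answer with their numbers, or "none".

The assignment fails constraints 5, 8.

C1: P^2 + W^2 = 3^2 + 15^2 = 9 + 225 = 234 — satisfied.
C2: |10 - 7| = 3 — satisfied.
C3: |7 - 23| = 16 — satisfied.
C4: U + Q = 25; 25 mod 5 = 0 — satisfied.
C5: R + U = 33; 33 mod 5 = 3, not 0 — violated.
C6: 3T - 2Q = 3(7) - 2(15) = -9 — satisfied.
C7: P - W = 3 - 15 = -12 — satisfied.
C8: R=23, W=15, T=7; 0 of them equal 24, not exactly one — violated.
C9: R - W = 23 - 15 = 8 — satisfied.
C10: Q * T = 15 * 7 = 105 — satisfied.
C11: R - Q = 23 - 15 = 8 — satisfied.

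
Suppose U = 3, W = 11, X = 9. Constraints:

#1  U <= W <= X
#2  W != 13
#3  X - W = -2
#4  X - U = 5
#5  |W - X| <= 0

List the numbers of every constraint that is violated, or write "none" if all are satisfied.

#1 values 3, 11, 9; W = 11 is not <= X = 9 — violated.
#2 W = 11, and 11 ≠ 13 — OK.
#3 X - W = 9 - 11 = -2 — OK.
#4 X - U = 9 - 3 = 6, not 5 — violated.
#5 |11 - 9| = 2; 2 > 0, exceeds bound 0 — violated.

Constraints 1, 4, and 5 are violated.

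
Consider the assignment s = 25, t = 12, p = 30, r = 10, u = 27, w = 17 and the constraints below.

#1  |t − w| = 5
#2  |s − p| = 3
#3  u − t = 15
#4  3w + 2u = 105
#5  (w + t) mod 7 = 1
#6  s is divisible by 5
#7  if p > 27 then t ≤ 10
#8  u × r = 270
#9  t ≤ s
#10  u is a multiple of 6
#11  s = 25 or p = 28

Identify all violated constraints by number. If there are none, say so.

The assignment fails constraints 2, 7, and 10.

#1 |12 − 17| = 5  OK
#2 |25 − 30| = 5, not 3  FAIL
#3 u − t = 27 − 12 = 15  OK
#4 3w + 2u = 3(17) + 2(27) = 105  OK
#5 w + t = 29; 29 mod 7 = 1  OK
#6 25 / 5 = 5, so 5 divides 25  OK
#7 p = 30 > 27, so we need t ≤ 10; but t = 12 > 10  FAIL
#8 u × r = 27 × 10 = 270  OK
#9 t = 12, s = 25; 12 ≤ 25  OK
#10 27 = 6×4 + 3, so 6 does not divide 27  FAIL
#11 s = 25 = 25 (first disjunct)  OK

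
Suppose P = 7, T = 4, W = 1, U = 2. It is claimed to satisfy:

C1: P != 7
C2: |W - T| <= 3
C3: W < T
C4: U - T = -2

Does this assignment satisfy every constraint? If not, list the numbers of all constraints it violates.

C1: P = 7, but 7 is required to differ — violated.
C2: |1 - 4| = 3; 3 ≤ 3 — satisfied.
C3: W = 1, T = 4; 1 < 4 — satisfied.
C4: U - T = 2 - 4 = -2 — satisfied.

Constraint 1 is violated.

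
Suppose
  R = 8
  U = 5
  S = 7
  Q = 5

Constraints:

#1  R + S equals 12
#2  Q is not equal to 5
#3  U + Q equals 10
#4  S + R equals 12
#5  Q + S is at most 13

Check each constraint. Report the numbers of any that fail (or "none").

No — constraints 1, 2, and 4 are not satisfied.

#1 R + S = 8 + 7 = 15, not 12  FAIL
#2 Q = 5, but 5 is required to differ  FAIL
#3 U + Q = 5 + 5 = 10  OK
#4 S + R = 7 + 8 = 15, not 12  FAIL
#5 Q + S = 5 + 7 = 12; 12 ≤ 13  OK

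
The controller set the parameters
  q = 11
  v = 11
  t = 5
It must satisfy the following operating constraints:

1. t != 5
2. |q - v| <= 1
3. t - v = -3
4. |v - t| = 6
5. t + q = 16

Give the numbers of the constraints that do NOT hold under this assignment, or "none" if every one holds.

1. t = 5, but 5 is required to differ  FAIL
2. |11 - 11| = 0; 0 ≤ 1  OK
3. t - v = 5 - 11 = -6, not -3  FAIL
4. |11 - 5| = 6  OK
5. t + q = 5 + 11 = 16  OK

Constraints 1 and 3 do not hold.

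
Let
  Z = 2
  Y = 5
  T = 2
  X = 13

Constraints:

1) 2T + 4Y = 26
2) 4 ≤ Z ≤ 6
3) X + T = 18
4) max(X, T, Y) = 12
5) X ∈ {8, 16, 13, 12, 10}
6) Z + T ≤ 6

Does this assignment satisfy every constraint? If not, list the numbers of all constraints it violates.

1) 2T + 4Y = 2(2) + 4(5) = 24, not 26  no
2) Z = 2 is outside [4, 6]  no
3) X + T = 13 + 2 = 15, not 18  no
4) max(13, 2, 5) = 13, not 12  no
5) X = 13 is in {8, 16, 13, 12, 10}  yes
6) Z + T = 2 + 2 = 4; 4 ≤ 6  yes

No — constraints 1, 2, 3, 4 are not satisfied.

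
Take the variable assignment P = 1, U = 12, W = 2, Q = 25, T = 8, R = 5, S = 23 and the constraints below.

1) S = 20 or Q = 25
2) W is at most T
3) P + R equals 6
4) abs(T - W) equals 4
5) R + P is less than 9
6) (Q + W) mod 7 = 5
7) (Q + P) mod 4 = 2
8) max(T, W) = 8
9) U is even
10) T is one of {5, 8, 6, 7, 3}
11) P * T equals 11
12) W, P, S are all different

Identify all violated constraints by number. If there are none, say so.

Constraints 4, 6, 11 are violated.

1) S = 23 ≠ 20, but Q = 25 = 25 (second disjunct) — OK.
2) W = 2, T = 8; 2 ≤ 8 — OK.
3) P + R = 1 + 5 = 6 — OK.
4) abs(8 - 2) = 6, not 4 — violated.
5) R + P = 5 + 1 = 6; 6 < 9 — OK.
6) Q + W = 27; 27 mod 7 = 6, not 5 — violated.
7) Q + P = 26; 26 mod 4 = 2 — OK.
8) max(8, 2) = 8 — OK.
9) U = 12 is even — OK.
10) T = 8 is in {5, 8, 6, 7, 3} — OK.
11) P * T = 1 * 8 = 8, not 11 — violated.
12) values 2, 1, 23 are pairwise distinct — OK.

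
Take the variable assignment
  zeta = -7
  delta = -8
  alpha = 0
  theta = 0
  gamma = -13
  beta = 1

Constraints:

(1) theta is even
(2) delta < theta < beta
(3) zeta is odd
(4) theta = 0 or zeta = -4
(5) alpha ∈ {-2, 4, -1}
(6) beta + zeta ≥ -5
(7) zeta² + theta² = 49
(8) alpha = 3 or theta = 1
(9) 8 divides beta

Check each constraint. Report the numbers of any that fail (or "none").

The assignment fails constraints 5, 6, 8, and 9.

(1) theta = 0 is even  yes
(2) values -8 < 0 < 1  yes
(3) zeta = -7 is odd  yes
(4) theta = 0 = 0 (first disjunct)  yes
(5) alpha = 0 is not in {-2, 4, -1}  no
(6) beta + zeta = 1 + (-7) = -6; -6 < -5, bound -5 not met  no
(7) zeta² + theta² = (-7)² + 0² = 49 + 0 = 49  yes
(8) alpha = 0 ≠ 3 and theta = 0 ≠ 1; both disjuncts false  no
(9) 1 = 8×0 + 1, so 8 does not divide 1  no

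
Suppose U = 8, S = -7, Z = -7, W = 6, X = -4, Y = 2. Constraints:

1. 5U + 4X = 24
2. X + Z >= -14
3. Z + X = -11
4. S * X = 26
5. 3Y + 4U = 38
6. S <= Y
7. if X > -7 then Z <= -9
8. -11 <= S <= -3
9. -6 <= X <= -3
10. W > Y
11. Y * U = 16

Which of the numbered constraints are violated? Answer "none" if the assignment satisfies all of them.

The assignment fails constraints 4 and 7.

1. 5U + 4X = 5(8) + 4(-4) = 24  yes
2. X + Z = -4 + (-7) = -11; -11 ≥ -14  yes
3. Z + X = -7 + (-4) = -11  yes
4. S * X = -7 * (-4) = 28, not 26  no
5. 3Y + 4U = 3(2) + 4(8) = 38  yes
6. S = -7, Y = 2; -7 ≤ 2  yes
7. X = -4 > -7, so we need Z ≤ -9; but Z = -7 > -9  no
8. S = -7 lies in [-11, -3]  yes
9. X = -4 lies in [-6, -3]  yes
10. W = 6, Y = 2; 6 > 2  yes
11. Y * U = 2 * 8 = 16  yes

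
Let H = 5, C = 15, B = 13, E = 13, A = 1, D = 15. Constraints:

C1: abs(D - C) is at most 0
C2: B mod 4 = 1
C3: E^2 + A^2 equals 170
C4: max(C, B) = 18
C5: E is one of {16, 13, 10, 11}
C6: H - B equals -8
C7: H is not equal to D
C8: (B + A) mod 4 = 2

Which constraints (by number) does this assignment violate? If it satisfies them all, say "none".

C1: abs(15 - 15) = 0; 0 ≤ 0  yes
C2: 13 mod 4 = 1  yes
C3: E^2 + A^2 = 13^2 + 1^2 = 169 + 1 = 170  yes
C4: max(15, 13) = 15, not 18  no
C5: E = 13 is in {16, 13, 10, 11}  yes
C6: H - B = 5 - 13 = -8  yes
C7: H = 5, D = 15; distinct  yes
C8: B + A = 14; 14 mod 4 = 2  yes

Constraint 4 does not hold.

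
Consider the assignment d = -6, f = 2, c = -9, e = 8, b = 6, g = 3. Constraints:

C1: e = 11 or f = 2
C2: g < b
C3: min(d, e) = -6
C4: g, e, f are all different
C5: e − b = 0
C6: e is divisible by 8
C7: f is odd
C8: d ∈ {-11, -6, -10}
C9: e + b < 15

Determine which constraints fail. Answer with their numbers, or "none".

No — constraints 5, 7 are not satisfied.

C1: e = 8 ≠ 11, but f = 2 = 2 (second disjunct)  holds
C2: g = 3, b = 6; 3 < 6  holds
C3: min(-6, 8) = -6  holds
C4: values 3, 8, 2 are pairwise distinct  holds
C5: e − b = 8 − 6 = 2, not 0  fails
C6: 8 / 8 = 1, so 8 divides 8  holds
C7: f = 2 is even  fails
C8: d = -6 is in {-11, -6, -10}  holds
C9: e + b = 8 + 6 = 14; 14 < 15  holds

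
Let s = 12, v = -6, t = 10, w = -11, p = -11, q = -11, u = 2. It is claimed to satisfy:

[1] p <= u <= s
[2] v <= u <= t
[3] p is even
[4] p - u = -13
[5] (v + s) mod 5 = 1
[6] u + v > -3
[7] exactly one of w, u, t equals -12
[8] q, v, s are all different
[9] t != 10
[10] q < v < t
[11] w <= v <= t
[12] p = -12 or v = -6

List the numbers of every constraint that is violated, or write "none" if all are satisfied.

[1] values -11 <= 2 <= 12 — OK.
[2] values -6 <= 2 <= 10 — OK.
[3] p = -11 is odd — violated.
[4] p - u = -11 - 2 = -13 — OK.
[5] v + s = 6; 6 mod 5 = 1 — OK.
[6] u + v = 2 + (-6) = -4; -4 ≤ -3, bound -3 not met — violated.
[7] w=-11, u=2, t=10; 0 of them equal -12, not exactly one — violated.
[8] values -11, -6, 12 are pairwise distinct — OK.
[9] t = 10, but 10 is required to differ — violated.
[10] values -11 < -6 < 10 — OK.
[11] values -11 <= -6 <= 10 — OK.
[12] p = -11 ≠ -12, but v = -6 = -6 (second disjunct) — OK.

Violated: 3, 6, 7, and 9.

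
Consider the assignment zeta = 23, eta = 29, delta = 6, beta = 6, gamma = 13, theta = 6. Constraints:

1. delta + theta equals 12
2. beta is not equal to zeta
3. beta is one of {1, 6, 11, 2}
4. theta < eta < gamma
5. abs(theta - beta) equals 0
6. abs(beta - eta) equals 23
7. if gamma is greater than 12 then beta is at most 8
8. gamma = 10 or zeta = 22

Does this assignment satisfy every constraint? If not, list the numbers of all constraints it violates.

No — constraints 4 and 8 are not satisfied.

1. delta + theta = 6 + 6 = 12  holds
2. beta = 6, zeta = 23; distinct  holds
3. beta = 6 is in {1, 6, 11, 2}  holds
4. values 6, 29, 13; eta = 29 is not < gamma = 13  fails
5. abs(6 - 6) = 0  holds
6. abs(6 - 29) = 23  holds
7. gamma = 13 > 12, so we need beta ≤ 8; beta = 6 ≤ 8  holds
8. gamma = 13 ≠ 10 and zeta = 23 ≠ 22; both disjuncts false  fails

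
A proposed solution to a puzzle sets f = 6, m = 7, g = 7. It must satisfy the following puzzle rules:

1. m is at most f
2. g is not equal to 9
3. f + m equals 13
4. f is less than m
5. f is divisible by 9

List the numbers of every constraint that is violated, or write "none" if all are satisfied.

Violated: 1 and 5.

1. m = 7, f = 6; 7 > 6 (want ≤)  fails
2. g = 7, and 7 ≠ 9  holds
3. f + m = 6 + 7 = 13  holds
4. f = 6, m = 7; 6 < 7  holds
5. 6 = 9*0 + 6, so 9 does not divide 6  fails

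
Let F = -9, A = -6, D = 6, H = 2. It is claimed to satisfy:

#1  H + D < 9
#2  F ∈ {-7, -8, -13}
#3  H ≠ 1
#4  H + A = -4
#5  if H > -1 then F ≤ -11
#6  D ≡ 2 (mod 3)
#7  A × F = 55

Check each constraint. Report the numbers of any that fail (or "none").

Constraints 2, 5, 6, 7 do not hold.

#1 H + D = 2 + 6 = 8; 8 < 9 — OK.
#2 F = -9 is not in {-7, -8, -13} — violated.
#3 H = 2, and 2 ≠ 1 — OK.
#4 H + A = 2 + (-6) = -4 — OK.
#5 H = 2 > -1, so we need F ≤ -11; but F = -9 > -11 — violated.
#6 6 mod 3 = 0, not 2 — violated.
#7 A × F = -6 × (-9) = 54, not 55 — violated.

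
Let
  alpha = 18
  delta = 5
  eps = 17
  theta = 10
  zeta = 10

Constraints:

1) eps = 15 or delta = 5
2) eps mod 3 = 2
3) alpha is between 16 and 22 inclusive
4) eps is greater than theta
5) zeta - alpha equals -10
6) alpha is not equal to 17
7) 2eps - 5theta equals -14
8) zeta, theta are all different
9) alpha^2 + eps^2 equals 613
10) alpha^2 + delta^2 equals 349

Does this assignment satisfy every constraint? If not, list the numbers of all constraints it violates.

1) eps = 17 ≠ 15, but delta = 5 = 5 (second disjunct)  ✓
2) 17 mod 3 = 2  ✓
3) alpha = 18 lies in [16, 22]  ✓
4) eps = 17, theta = 10; 17 > 10  ✓
5) zeta - alpha = 10 - 18 = -8, not -10  ✗
6) alpha = 18, and 18 ≠ 17  ✓
7) 2eps - 5theta = 2(17) - 5(10) = -16, not -14  ✗
8) zeta = theta = 10, not all different  ✗
9) alpha^2 + eps^2 = 18^2 + 17^2 = 324 + 289 = 613  ✓
10) alpha^2 + delta^2 = 18^2 + 5^2 = 324 + 25 = 349  ✓

The assignment fails constraints 5, 7, and 8.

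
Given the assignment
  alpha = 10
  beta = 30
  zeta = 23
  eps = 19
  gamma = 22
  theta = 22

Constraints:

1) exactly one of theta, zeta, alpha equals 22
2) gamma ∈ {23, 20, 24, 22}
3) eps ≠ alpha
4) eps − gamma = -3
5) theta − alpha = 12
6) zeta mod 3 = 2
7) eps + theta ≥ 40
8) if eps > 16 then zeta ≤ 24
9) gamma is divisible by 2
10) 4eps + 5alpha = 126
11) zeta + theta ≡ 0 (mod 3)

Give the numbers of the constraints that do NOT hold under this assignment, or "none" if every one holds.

The assignment satisfies every constraint.

1) theta=22, zeta=23, alpha=10; 1 of them equals 22 — holds.
2) gamma = 22 is in {23, 20, 24, 22} — holds.
3) eps = 19, alpha = 10; distinct — holds.
4) eps − gamma = 19 − 22 = -3 — holds.
5) theta − alpha = 22 − 10 = 12 — holds.
6) 23 mod 3 = 2 — holds.
7) eps + theta = 19 + 22 = 41; 41 ≥ 40 — holds.
8) eps = 19 > 16, so we need zeta ≤ 24; zeta = 23 ≤ 24 — holds.
9) 22 / 2 = 11, so 2 divides 22 — holds.
10) 4eps + 5alpha = 4(19) + 5(10) = 126 — holds.
11) zeta + theta = 45; 45 mod 3 = 0 — holds.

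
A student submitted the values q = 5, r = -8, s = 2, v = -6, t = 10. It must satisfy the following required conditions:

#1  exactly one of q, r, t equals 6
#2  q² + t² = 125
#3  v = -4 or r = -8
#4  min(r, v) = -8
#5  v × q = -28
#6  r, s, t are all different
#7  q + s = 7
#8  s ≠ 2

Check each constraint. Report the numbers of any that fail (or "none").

Constraints 1, 5, and 8 are violated.

#1 q=5, r=-8, t=10; 0 of them equal 6, not exactly one — violated.
#2 q² + t² = 5² + 10² = 25 + 100 = 125 — satisfied.
#3 v = -6 ≠ -4, but r = -8 = -8 (second disjunct) — satisfied.
#4 min(-8, -6) = -8 — satisfied.
#5 v × q = -6 × 5 = -30, not -28 — violated.
#6 values -8, 2, 10 are pairwise distinct — satisfied.
#7 q + s = 5 + 2 = 7 — satisfied.
#8 s = 2, but 2 is required to differ — violated.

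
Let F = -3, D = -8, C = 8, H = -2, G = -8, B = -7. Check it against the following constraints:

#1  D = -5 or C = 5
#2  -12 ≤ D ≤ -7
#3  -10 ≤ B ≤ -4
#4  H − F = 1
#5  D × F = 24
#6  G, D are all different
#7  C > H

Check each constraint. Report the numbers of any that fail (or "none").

The assignment fails constraints 1, 6.

#1 D = -8 ≠ -5 and C = 8 ≠ 5; both disjuncts false — fails.
#2 D = -8 lies in [-12, -7] — holds.
#3 B = -7 lies in [-10, -4] — holds.
#4 H − F = -2 − (-3) = 1 — holds.
#5 D × F = -8 × (-3) = 24 — holds.
#6 G = D = -8, not all different — fails.
#7 C = 8, H = -2; 8 > -2 — holds.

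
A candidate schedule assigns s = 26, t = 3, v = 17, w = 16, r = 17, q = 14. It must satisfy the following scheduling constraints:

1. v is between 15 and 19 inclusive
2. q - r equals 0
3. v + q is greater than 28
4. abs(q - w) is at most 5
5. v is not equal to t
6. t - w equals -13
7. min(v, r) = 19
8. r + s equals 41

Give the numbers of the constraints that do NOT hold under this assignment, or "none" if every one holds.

Violated: 2, 7, 8.

1. v = 17 lies in [15, 19]  holds
2. q - r = 14 - 17 = -3, not 0  fails
3. v + q = 17 + 14 = 31; 31 > 28  holds
4. abs(14 - 16) = 2; 2 ≤ 5  holds
5. v = 17, t = 3; distinct  holds
6. t - w = 3 - 16 = -13  holds
7. min(17, 17) = 17, not 19  fails
8. r + s = 17 + 26 = 43, not 41  fails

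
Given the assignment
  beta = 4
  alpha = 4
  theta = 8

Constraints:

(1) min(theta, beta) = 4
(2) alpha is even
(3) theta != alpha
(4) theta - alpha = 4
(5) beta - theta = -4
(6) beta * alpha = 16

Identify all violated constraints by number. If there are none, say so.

All constraints are satisfied.

(1) min(8, 4) = 4  OK
(2) alpha = 4 is even  OK
(3) theta = 8, alpha = 4; distinct  OK
(4) theta - alpha = 8 - 4 = 4  OK
(5) beta - theta = 4 - 8 = -4  OK
(6) beta * alpha = 4 * 4 = 16  OK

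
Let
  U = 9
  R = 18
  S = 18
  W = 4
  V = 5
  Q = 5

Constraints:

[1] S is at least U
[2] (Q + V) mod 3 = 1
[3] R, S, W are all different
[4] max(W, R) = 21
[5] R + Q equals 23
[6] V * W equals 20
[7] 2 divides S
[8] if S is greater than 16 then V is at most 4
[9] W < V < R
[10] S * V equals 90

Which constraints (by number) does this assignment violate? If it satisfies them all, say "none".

No — constraints 3, 4, and 8 are not satisfied.

[1] S = 18, U = 9; 18 ≥ 9 — OK.
[2] Q + V = 10; 10 mod 3 = 1 — OK.
[3] R = S = 18, not all different — violated.
[4] max(4, 18) = 18, not 21 — violated.
[5] R + Q = 18 + 5 = 23 — OK.
[6] V * W = 5 * 4 = 20 — OK.
[7] 18 / 2 = 9, so 2 divides 18 — OK.
[8] S = 18 > 16, so we need V ≤ 4; but V = 5 > 4 — violated.
[9] values 4 < 5 < 18 — OK.
[10] S * V = 18 * 5 = 90 — OK.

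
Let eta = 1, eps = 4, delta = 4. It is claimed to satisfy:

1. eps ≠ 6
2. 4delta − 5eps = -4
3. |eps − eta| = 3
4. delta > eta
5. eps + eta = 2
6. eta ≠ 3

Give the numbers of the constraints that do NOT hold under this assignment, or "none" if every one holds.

Constraint 5 does not hold.

1. eps = 4, and 4 ≠ 6 — holds.
2. 4delta − 5eps = 4(4) − 5(4) = -4 — holds.
3. |4 − 1| = 3 — holds.
4. delta = 4, eta = 1; 4 > 1 — holds.
5. eps + eta = 4 + 1 = 5, not 2 — does not hold.
6. eta = 1, and 1 ≠ 3 — holds.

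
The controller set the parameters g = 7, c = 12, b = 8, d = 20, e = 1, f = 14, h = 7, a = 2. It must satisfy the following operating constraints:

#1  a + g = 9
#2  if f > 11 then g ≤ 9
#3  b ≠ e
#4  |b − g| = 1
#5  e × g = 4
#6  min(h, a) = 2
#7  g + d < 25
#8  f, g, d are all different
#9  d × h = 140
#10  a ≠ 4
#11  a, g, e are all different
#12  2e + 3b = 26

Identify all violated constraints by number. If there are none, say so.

No — constraints 5, 7 are not satisfied.

#1 a + g = 2 + 7 = 9  ✓
#2 f = 14 > 11, so we need g ≤ 9; g = 7 ≤ 9  ✓
#3 b = 8, e = 1; distinct  ✓
#4 |8 − 7| = 1  ✓
#5 e × g = 1 × 7 = 7, not 4  ✗
#6 min(7, 2) = 2  ✓
#7 g + d = 7 + 20 = 27; 27 ≥ 25, bound 25 not met  ✗
#8 values 14, 7, 20 are pairwise distinct  ✓
#9 d × h = 20 × 7 = 140  ✓
#10 a = 2, and 2 ≠ 4  ✓
#11 values 2, 7, 1 are pairwise distinct  ✓
#12 2e + 3b = 2(1) + 3(8) = 26  ✓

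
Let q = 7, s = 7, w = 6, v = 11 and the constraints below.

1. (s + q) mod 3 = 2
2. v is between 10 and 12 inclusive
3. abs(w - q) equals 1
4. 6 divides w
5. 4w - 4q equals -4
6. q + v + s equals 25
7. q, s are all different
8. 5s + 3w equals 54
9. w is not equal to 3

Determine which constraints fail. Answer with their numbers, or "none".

1. s + q = 14; 14 mod 3 = 2 — satisfied.
2. v = 11 lies in [10, 12] — satisfied.
3. abs(6 - 7) = 1 — satisfied.
4. 6 / 6 = 1, so 6 divides 6 — satisfied.
5. 4w - 4q = 4(6) - 4(7) = -4 — satisfied.
6. q + v + s = 7 + 11 + 7 = 25 — satisfied.
7. q = s = 7, not all different — violated.
8. 5s + 3w = 5(7) + 3(6) = 53, not 54 — violated.
9. w = 6, and 6 ≠ 3 — satisfied.

The assignment fails constraints 7, 8.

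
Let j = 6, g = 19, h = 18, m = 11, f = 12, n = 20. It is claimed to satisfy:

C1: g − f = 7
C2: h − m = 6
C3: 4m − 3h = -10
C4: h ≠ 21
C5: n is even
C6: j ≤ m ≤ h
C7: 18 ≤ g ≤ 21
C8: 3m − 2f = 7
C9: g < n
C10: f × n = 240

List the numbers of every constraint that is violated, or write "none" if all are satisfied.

C1: g − f = 19 − 12 = 7  true
C2: h − m = 18 − 11 = 7, not 6  false
C3: 4m − 3h = 4(11) − 3(18) = -10  true
C4: h = 18, and 18 ≠ 21  true
C5: n = 20 is even  true
C6: values 6 ≤ 11 ≤ 18  true
C7: g = 19 lies in [18, 21]  true
C8: 3m − 2f = 3(11) − 2(12) = 9, not 7  false
C9: g = 19, n = 20; 19 < 20  true
C10: f × n = 12 × 20 = 240  true

Constraints 2 and 8 are violated.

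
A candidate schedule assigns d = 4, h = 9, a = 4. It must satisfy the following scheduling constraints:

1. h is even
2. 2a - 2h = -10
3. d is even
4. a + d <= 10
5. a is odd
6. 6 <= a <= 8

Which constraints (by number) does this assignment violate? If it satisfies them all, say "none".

1. h = 9 is odd  ✘
2. 2a - 2h = 2(4) - 2(9) = -10  ✔
3. d = 4 is even  ✔
4. a + d = 4 + 4 = 8; 8 ≤ 10  ✔
5. a = 4 is even  ✘
6. a = 4 is outside [6, 8]  ✘

Violated: 1, 5, and 6.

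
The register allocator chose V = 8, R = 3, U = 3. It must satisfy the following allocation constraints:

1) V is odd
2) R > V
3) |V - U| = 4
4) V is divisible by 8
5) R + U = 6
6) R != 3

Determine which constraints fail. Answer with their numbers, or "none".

Violated: 1, 2, 3, 6.

1) V = 8 is even  false
2) R = 3, V = 8; 3 ≤ 8 (want >)  false
3) |8 - 3| = 5, not 4  false
4) 8 / 8 = 1, so 8 divides 8  true
5) R + U = 3 + 3 = 6  true
6) R = 3, but 3 is required to differ  false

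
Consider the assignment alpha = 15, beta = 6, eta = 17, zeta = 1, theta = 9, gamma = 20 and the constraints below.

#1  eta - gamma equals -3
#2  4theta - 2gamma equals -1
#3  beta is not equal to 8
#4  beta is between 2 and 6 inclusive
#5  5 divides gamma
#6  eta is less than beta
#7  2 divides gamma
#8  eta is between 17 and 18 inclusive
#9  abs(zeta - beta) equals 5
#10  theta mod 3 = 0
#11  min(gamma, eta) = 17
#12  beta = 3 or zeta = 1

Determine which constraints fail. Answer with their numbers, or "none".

Constraints 2 and 6 do not hold.

#1 eta - gamma = 17 - 20 = -3 — satisfied.
#2 4theta - 2gamma = 4(9) - 2(20) = -4, not -1 — violated.
#3 beta = 6, and 6 ≠ 8 — satisfied.
#4 beta = 6 lies in [2, 6] — satisfied.
#5 20 / 5 = 4, so 5 divides 20 — satisfied.
#6 eta = 17, beta = 6; 17 ≥ 6 (want <) — violated.
#7 20 / 2 = 10, so 2 divides 20 — satisfied.
#8 eta = 17 lies in [17, 18] — satisfied.
#9 abs(1 - 6) = 5 — satisfied.
#10 9 mod 3 = 0 — satisfied.
#11 min(20, 17) = 17 — satisfied.
#12 beta = 6 ≠ 3, but zeta = 1 = 1 (second disjunct) — satisfied.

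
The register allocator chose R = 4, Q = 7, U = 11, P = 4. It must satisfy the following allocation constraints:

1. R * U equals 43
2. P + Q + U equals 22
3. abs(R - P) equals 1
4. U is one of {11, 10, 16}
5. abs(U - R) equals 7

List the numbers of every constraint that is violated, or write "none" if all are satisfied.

Constraints 1, 3 do not hold.

1. R * U = 4 * 11 = 44, not 43  ✗
2. P + Q + U = 4 + 7 + 11 = 22  ✓
3. abs(4 - 4) = 0, not 1  ✗
4. U = 11 is in {11, 10, 16}  ✓
5. abs(11 - 4) = 7  ✓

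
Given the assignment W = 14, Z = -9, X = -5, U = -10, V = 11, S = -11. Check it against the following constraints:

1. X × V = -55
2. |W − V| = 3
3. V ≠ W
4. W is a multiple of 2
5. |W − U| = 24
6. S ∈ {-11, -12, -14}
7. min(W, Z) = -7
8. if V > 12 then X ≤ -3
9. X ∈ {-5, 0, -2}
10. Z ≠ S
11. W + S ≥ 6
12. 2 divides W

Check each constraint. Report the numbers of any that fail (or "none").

1. X × V = -5 × 11 = -55 — holds.
2. |14 − 11| = 3 — holds.
3. V = 11, W = 14; distinct — holds.
4. 14 / 2 = 7, so 2 divides 14 — holds.
5. |14 − (-10)| = 24 — holds.
6. S = -11 is in {-11, -12, -14} — holds.
7. min(14, -9) = -9, not -7 — does not hold.
8. V = 11, not > 12; antecedent false, conditional vacuously true — holds.
9. X = -5 is in {-5, 0, -2} — holds.
10. Z = -9, S = -11; distinct — holds.
11. W + S = 14 + (-11) = 3; 3 < 6, bound 6 not met — does not hold.
12. 14 / 2 = 7, so 2 divides 14 — holds.

Constraints 7 and 11 are violated.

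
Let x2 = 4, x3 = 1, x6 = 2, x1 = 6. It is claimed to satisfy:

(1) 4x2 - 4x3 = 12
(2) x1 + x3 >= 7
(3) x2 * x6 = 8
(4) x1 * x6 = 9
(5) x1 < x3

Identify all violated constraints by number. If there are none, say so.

(1) 4x2 - 4x3 = 4(4) - 4(1) = 12 — holds.
(2) x1 + x3 = 6 + 1 = 7; 7 ≥ 7 — holds.
(3) x2 * x6 = 4 * 2 = 8 — holds.
(4) x1 * x6 = 6 * 2 = 12, not 9 — fails.
(5) x1 = 6, x3 = 1; 6 ≥ 1 (want <) — fails.

Constraints 4 and 5 are violated.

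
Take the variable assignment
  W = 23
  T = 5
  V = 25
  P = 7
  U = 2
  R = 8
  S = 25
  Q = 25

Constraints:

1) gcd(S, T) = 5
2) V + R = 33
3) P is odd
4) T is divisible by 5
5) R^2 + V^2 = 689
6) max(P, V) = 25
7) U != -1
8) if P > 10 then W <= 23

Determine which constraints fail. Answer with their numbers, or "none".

1) gcd(25, 5) = 5  true
2) V + R = 25 + 8 = 33  true
3) P = 7 is odd  true
4) 5 / 5 = 1, so 5 divides 5  true
5) R^2 + V^2 = 8^2 + 25^2 = 64 + 625 = 689  true
6) max(7, 25) = 25  true
7) U = 2, and 2 ≠ -1  true
8) P = 7, not > 10; antecedent false, conditional vacuously true  true

Yes — all constraints hold.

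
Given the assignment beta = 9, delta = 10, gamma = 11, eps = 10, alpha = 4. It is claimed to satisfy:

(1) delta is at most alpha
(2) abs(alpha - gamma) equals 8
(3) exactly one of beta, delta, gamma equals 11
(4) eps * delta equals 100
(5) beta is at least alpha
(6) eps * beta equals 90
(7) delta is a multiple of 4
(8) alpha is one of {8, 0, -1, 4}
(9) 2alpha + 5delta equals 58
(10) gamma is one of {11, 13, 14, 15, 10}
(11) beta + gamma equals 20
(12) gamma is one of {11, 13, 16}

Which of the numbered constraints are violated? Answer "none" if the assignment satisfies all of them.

The assignment fails constraints 1, 2, and 7.

(1) delta = 10, alpha = 4; 10 > 4 (want ≤) — does not hold.
(2) abs(4 - 11) = 7, not 8 — does not hold.
(3) beta=9, delta=10, gamma=11; 1 of them equals 11 — holds.
(4) eps * delta = 10 * 10 = 100 — holds.
(5) beta = 9, alpha = 4; 9 ≥ 4 — holds.
(6) eps * beta = 10 * 9 = 90 — holds.
(7) 10 = 4*2 + 2, so 4 does not divide 10 — does not hold.
(8) alpha = 4 is in {8, 0, -1, 4} — holds.
(9) 2alpha + 5delta = 2(4) + 5(10) = 58 — holds.
(10) gamma = 11 is in {11, 13, 14, 15, 10} — holds.
(11) beta + gamma = 9 + 11 = 20 — holds.
(12) gamma = 11 is in {11, 13, 16} — holds.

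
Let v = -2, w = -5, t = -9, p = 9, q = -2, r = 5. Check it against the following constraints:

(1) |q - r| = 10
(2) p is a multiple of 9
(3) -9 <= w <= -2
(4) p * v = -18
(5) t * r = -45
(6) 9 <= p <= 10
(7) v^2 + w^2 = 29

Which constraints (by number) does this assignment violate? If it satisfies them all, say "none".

Constraint 1 is violated.

(1) |-2 - 5| = 7, not 10 — violated.
(2) 9 / 9 = 1, so 9 divides 9 — OK.
(3) w = -5 lies in [-9, -2] — OK.
(4) p * v = 9 * (-2) = -18 — OK.
(5) t * r = -9 * 5 = -45 — OK.
(6) p = 9 lies in [9, 10] — OK.
(7) v^2 + w^2 = (-2)^2 + (-5)^2 = 4 + 25 = 29 — OK.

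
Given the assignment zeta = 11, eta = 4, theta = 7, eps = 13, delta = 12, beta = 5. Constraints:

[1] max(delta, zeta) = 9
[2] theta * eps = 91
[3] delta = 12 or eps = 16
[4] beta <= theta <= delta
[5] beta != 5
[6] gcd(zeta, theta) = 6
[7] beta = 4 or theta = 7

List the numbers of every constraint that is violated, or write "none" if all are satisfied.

Constraints 1, 5, 6 are violated.

[1] max(12, 11) = 12, not 9 — fails.
[2] theta * eps = 7 * 13 = 91 — holds.
[3] delta = 12 = 12 (first disjunct) — holds.
[4] values 5 <= 7 <= 12 — holds.
[5] beta = 5, but 5 is required to differ — fails.
[6] gcd(11, 7) = 1, not 6 — fails.
[7] beta = 5 ≠ 4, but theta = 7 = 7 (second disjunct) — holds.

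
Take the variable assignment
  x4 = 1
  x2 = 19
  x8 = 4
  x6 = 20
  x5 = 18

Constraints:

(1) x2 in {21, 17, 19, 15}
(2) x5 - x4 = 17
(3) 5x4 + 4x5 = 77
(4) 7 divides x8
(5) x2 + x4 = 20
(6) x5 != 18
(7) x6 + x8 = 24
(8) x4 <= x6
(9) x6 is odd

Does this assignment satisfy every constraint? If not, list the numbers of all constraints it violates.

The assignment fails constraints 4, 6, 9.

(1) x2 = 19 is in {21, 17, 19, 15} — holds.
(2) x5 - x4 = 18 - 1 = 17 — holds.
(3) 5x4 + 4x5 = 5(1) + 4(18) = 77 — holds.
(4) 4 = 7*0 + 4, so 7 does not divide 4 — fails.
(5) x2 + x4 = 19 + 1 = 20 — holds.
(6) x5 = 18, but 18 is required to differ — fails.
(7) x6 + x8 = 20 + 4 = 24 — holds.
(8) x4 = 1, x6 = 20; 1 ≤ 20 — holds.
(9) x6 = 20 is even — fails.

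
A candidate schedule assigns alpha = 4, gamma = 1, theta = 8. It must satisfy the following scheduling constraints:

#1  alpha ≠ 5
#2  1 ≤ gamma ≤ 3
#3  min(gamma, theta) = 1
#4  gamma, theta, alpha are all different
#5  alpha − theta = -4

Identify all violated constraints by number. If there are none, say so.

None — every constraint holds.

#1 alpha = 4, and 4 ≠ 5 — holds.
#2 gamma = 1 lies in [1, 3] — holds.
#3 min(1, 8) = 1 — holds.
#4 values 1, 8, 4 are pairwise distinct — holds.
#5 alpha − theta = 4 − 8 = -4 — holds.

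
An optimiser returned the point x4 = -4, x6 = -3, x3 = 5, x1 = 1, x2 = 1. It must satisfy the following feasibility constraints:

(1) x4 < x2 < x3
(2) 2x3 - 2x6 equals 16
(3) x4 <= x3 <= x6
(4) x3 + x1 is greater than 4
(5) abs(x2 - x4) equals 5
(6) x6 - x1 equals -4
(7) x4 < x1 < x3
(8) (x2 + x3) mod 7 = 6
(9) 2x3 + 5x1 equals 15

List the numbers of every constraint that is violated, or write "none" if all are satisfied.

Constraint 3 is violated.

(1) values -4 < 1 < 5  ✔
(2) 2x3 - 2x6 = 2(5) - 2(-3) = 16  ✔
(3) values -4, 5, -3; x3 = 5 is not <= x6 = -3  ✘
(4) x3 + x1 = 5 + 1 = 6; 6 > 4  ✔
(5) abs(1 - (-4)) = 5  ✔
(6) x6 - x1 = -3 - 1 = -4  ✔
(7) values -4 < 1 < 5  ✔
(8) x2 + x3 = 6; 6 mod 7 = 6  ✔
(9) 2x3 + 5x1 = 2(5) + 5(1) = 15  ✔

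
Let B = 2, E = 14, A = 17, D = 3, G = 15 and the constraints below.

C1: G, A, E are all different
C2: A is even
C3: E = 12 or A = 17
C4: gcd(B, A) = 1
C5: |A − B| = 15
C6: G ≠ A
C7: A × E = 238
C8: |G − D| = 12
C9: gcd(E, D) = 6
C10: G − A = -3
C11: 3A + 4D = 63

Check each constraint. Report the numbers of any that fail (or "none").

C1: values 15, 17, 14 are pairwise distinct  holds
C2: A = 17 is odd  fails
C3: E = 14 ≠ 12, but A = 17 = 17 (second disjunct)  holds
C4: gcd(2, 17) = 1  holds
C5: |17 − 2| = 15  holds
C6: G = 15, A = 17; distinct  holds
C7: A × E = 17 × 14 = 238  holds
C8: |15 − 3| = 12  holds
C9: gcd(14, 3) = 1, not 6  fails
C10: G − A = 15 − 17 = -2, not -3  fails
C11: 3A + 4D = 3(17) + 4(3) = 63  holds

Constraints 2, 9, and 10 are violated.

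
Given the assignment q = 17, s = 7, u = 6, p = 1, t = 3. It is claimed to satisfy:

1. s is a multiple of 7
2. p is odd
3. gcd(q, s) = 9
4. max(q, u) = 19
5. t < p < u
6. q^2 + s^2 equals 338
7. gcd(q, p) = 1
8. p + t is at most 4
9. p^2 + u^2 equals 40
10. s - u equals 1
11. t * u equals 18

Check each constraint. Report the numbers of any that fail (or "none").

The assignment fails constraints 3, 4, 5, and 9.

1. 7 / 7 = 1, so 7 divides 7 — holds.
2. p = 1 is odd — holds.
3. gcd(17, 7) = 1, not 9 — fails.
4. max(17, 6) = 17, not 19 — fails.
5. values 3, 1, 6; t = 3 is not < p = 1 — fails.
6. q^2 + s^2 = 17^2 + 7^2 = 289 + 49 = 338 — holds.
7. gcd(17, 1) = 1 — holds.
8. p + t = 1 + 3 = 4; 4 ≤ 4 — holds.
9. p^2 + u^2 = 1^2 + 6^2 = 1 + 36 = 37, not 40 — fails.
10. s - u = 7 - 6 = 1 — holds.
11. t * u = 3 * 6 = 18 — holds.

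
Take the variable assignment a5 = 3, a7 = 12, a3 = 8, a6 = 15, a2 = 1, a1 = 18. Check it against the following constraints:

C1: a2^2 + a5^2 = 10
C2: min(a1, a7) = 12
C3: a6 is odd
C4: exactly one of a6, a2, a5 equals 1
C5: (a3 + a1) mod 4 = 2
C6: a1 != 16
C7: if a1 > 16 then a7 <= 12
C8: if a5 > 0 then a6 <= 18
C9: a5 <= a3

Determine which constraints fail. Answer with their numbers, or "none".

Yes — all constraints hold.

C1: a2^2 + a5^2 = 1^2 + 3^2 = 1 + 9 = 10 — satisfied.
C2: min(18, 12) = 12 — satisfied.
C3: a6 = 15 is odd — satisfied.
C4: a6=15, a2=1, a5=3; 1 of them equals 1 — satisfied.
C5: a3 + a1 = 26; 26 mod 4 = 2 — satisfied.
C6: a1 = 18, and 18 ≠ 16 — satisfied.
C7: a1 = 18 > 16, so we need a7 ≤ 12; a7 = 12 ≤ 12 — satisfied.
C8: a5 = 3 > 0, so we need a6 ≤ 18; a6 = 15 ≤ 18 — satisfied.
C9: a5 = 3, a3 = 8; 3 ≤ 8 — satisfied.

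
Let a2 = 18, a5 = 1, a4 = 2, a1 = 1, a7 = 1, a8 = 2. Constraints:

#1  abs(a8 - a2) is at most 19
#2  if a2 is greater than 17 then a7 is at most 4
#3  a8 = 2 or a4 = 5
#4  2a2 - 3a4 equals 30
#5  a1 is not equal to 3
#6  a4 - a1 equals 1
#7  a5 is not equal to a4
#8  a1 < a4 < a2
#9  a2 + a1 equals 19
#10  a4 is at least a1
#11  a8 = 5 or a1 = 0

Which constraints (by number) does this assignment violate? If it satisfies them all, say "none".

#1 abs(2 - 18) = 16; 16 ≤ 19  ✔
#2 a2 = 18 > 17, so we need a7 ≤ 4; a7 = 1 ≤ 4  ✔
#3 a8 = 2 = 2 (first disjunct)  ✔
#4 2a2 - 3a4 = 2(18) - 3(2) = 30  ✔
#5 a1 = 1, and 1 ≠ 3  ✔
#6 a4 - a1 = 2 - 1 = 1  ✔
#7 a5 = 1, a4 = 2; distinct  ✔
#8 values 1 < 2 < 18  ✔
#9 a2 + a1 = 18 + 1 = 19  ✔
#10 a4 = 2, a1 = 1; 2 ≥ 1  ✔
#11 a8 = 2 ≠ 5 and a1 = 1 ≠ 0; both disjuncts false  ✘

The assignment fails constraint 11.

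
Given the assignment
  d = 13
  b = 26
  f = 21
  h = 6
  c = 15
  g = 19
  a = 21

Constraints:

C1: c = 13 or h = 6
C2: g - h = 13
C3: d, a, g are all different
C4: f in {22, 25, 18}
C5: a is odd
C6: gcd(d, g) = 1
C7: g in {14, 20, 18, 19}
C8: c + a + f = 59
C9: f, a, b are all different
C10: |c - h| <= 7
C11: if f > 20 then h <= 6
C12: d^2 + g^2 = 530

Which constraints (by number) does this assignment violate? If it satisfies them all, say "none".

C1: c = 15 ≠ 13, but h = 6 = 6 (second disjunct) — satisfied.
C2: g - h = 19 - 6 = 13 — satisfied.
C3: values 13, 21, 19 are pairwise distinct — satisfied.
C4: f = 21 is not in {22, 25, 18} — violated.
C5: a = 21 is odd — satisfied.
C6: gcd(13, 19) = 1 — satisfied.
C7: g = 19 is in {14, 20, 18, 19} — satisfied.
C8: c + a + f = 15 + 21 + 21 = 57, not 59 — violated.
C9: f = a = 21, not all different — violated.
C10: |15 - 6| = 9; 9 > 7, exceeds bound 7 — violated.
C11: f = 21 > 20, so we need h ≤ 6; h = 6 ≤ 6 — satisfied.
C12: d^2 + g^2 = 13^2 + 19^2 = 169 + 361 = 530 — satisfied.

Constraints 4, 8, 9, and 10 do not hold.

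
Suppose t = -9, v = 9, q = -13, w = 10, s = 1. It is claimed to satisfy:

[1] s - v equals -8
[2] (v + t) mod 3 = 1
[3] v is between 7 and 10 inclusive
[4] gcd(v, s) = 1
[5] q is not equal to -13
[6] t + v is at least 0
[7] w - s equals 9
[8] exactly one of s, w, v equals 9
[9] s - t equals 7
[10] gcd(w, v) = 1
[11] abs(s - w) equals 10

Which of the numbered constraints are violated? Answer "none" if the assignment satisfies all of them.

[1] s - v = 1 - 9 = -8  ✓
[2] v + t = 0; 0 mod 3 = 0, not 1  ✗
[3] v = 9 lies in [7, 10]  ✓
[4] gcd(9, 1) = 1  ✓
[5] q = -13, but -13 is required to differ  ✗
[6] t + v = -9 + 9 = 0; 0 ≥ 0  ✓
[7] w - s = 10 - 1 = 9  ✓
[8] s=1, w=10, v=9; 1 of them equals 9  ✓
[9] s - t = 1 - (-9) = 10, not 7  ✗
[10] gcd(10, 9) = 1  ✓
[11] abs(1 - 10) = 9, not 10  ✗

Constraints 2, 5, 9, and 11 are violated.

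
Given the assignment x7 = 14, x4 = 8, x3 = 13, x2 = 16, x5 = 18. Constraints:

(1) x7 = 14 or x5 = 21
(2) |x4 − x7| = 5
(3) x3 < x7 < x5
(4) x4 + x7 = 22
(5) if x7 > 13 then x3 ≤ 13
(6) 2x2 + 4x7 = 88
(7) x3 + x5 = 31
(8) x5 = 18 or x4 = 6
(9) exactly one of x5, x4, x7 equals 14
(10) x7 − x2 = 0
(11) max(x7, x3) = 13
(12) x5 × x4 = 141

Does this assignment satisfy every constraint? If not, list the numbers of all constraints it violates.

Violated: 2, 10, 11, and 12.

(1) x7 = 14 = 14 (first disjunct) — satisfied.
(2) |8 − 14| = 6, not 5 — violated.
(3) values 13 < 14 < 18 — satisfied.
(4) x4 + x7 = 8 + 14 = 22 — satisfied.
(5) x7 = 14 > 13, so we need x3 ≤ 13; x3 = 13 ≤ 13 — satisfied.
(6) 2x2 + 4x7 = 2(16) + 4(14) = 88 — satisfied.
(7) x3 + x5 = 13 + 18 = 31 — satisfied.
(8) x5 = 18 = 18 (first disjunct) — satisfied.
(9) x5=18, x4=8, x7=14; 1 of them equals 14 — satisfied.
(10) x7 − x2 = 14 − 16 = -2, not 0 — violated.
(11) max(14, 13) = 14, not 13 — violated.
(12) x5 × x4 = 18 × 8 = 144, not 141 — violated.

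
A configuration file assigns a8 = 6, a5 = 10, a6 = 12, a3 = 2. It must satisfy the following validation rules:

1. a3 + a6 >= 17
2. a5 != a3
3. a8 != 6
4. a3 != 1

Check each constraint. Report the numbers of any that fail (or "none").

1. a3 + a6 = 2 + 12 = 14; 14 < 17, bound 17 not met  FAIL
2. a5 = 10, a3 = 2; distinct  OK
3. a8 = 6, but 6 is required to differ  FAIL
4. a3 = 2, and 2 ≠ 1  OK

Violated: 1, 3.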